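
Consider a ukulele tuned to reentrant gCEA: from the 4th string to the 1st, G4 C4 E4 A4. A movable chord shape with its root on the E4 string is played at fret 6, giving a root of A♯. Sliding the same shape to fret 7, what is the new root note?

Moving from fret 6 to fret 7 shifts the root by 1 semitone.
A♯ up 1 semitone is B.

B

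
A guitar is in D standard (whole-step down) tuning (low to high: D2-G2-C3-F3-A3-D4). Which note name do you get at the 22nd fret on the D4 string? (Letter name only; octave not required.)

C

The open D4 string plus 22 semitones: D–D#–E–F–…–A#–B–C.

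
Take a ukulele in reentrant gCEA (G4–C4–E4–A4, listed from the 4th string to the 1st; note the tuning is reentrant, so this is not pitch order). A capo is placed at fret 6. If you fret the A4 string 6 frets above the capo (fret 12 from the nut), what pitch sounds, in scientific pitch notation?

The capo raises the open A4 by 6 semitones to D#5; fretting 6 more gives A4 + 6 + 6 = A4 + 12 semitones = A5.

A5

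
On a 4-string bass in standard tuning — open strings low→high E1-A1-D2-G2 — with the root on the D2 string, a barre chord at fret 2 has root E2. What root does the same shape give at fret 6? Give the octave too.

G#2

Moving from fret 2 to fret 6 shifts the root by 4 semitones.
E2 up 4 semitones is G#2.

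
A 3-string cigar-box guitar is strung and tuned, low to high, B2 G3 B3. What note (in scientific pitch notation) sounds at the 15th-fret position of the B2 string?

D4

Each fret is one semitone, so B2 + 15 = D4.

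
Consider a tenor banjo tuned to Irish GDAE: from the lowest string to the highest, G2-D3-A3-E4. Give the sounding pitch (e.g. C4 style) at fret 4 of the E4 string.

Each fret is one semitone, so E4 + 4 = G♯4.
(Equivalently spelled A♭4.)

G♯4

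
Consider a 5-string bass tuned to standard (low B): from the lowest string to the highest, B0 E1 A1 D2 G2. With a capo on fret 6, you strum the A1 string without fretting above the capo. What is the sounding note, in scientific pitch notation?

D#2

The capo raises the open A1 by 6 semitones to D#2; fretting 0 more gives A1 + 6 + 0 = A1 + 6 semitones = D#2.
(Also written Eb.)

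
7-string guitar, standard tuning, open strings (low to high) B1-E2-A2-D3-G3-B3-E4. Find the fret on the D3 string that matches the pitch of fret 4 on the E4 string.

E4 at fret 4 is E4 + 4 semitones = G♯4.
The open D3 string is 14 semitones below the open E4, so the same pitch on the D3 string lies at fret 4 + 14 = 18.

18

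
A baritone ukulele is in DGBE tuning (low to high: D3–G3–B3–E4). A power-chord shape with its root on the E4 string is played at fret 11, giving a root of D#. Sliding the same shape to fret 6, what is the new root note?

Moving from fret 11 to fret 6 shifts the root by -5 semitones.
D# down 5 semitones is A#.

A#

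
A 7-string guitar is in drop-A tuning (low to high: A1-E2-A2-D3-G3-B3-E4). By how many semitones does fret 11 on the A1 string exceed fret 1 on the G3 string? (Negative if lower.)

A1 at fret 11 → G#2 (MIDI 44); G3 at fret 1 → G#3 (MIDI 56).
44 − 56 = -12, so the two pitches are 12 semitones apart.

-12 semitones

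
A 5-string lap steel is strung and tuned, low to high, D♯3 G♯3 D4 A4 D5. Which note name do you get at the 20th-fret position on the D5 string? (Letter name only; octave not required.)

A♯

D5 is MIDI 74. Adding 20 gives 94; 94 mod 12 = 10, i.e. A♯.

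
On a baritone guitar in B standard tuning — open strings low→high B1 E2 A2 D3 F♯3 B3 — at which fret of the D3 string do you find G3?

G3 is 5 semitones above the open D3 (D–D#–E–F–F#–G), so it sits at fret 5.

5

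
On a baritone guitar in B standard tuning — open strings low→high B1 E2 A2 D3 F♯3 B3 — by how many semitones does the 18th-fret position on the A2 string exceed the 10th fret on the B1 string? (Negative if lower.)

18 semitones

A2 at fret 18 → D♯4 (MIDI 63); B1 at fret 10 → A2 (MIDI 45).
63 − 45 = 18, so the two pitches are 18 semitones apart.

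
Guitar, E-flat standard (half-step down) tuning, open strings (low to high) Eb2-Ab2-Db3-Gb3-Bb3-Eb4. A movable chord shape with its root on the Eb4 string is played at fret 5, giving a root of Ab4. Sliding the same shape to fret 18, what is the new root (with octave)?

Moving from fret 5 to fret 18 shifts the root by 13 semitones.
Ab4 up 13 semitones is A5.

A5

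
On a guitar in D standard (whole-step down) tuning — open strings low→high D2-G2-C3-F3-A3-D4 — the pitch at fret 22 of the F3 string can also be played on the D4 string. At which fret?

13

F3 at fret 22 is F3 + 22 semitones = D♯5.
The open D4 string is 9 semitones above the open F3, so the same pitch on the D4 string lies at fret 22 − 9 = 13.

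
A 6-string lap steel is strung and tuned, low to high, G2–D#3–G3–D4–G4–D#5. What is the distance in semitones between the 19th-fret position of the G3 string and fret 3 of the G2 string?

28 semitones

G3 at fret 19 → D5 (MIDI 74); G2 at fret 3 → A#2 (MIDI 46).
74 − 46 = 28, so the two pitches are 28 semitones apart, with D5 the higher.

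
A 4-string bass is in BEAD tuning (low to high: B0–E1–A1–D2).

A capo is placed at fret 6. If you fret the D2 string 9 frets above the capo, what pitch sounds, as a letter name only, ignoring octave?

F

The capo raises the open D2 by 6 semitones to G♯2; fretting 9 more gives D2 + 6 + 9 = D2 + 15 semitones, landing on F.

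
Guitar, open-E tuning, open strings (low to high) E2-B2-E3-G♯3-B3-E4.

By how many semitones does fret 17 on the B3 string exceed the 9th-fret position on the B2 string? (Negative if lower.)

20 semitones

B3 at fret 17 → E5 (MIDI 76); B2 at fret 9 → G♯3 (MIDI 56).
76 − 56 = 20, so the two pitches are 20 semitones apart.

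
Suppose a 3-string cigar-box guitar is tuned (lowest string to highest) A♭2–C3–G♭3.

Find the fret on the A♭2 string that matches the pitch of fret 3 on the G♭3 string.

13

G♭3 at fret 3 is G♭3 + 3 semitones = A3.
The open A♭2 string is 10 semitones below the open G♭3, so the same pitch on the A♭2 string lies at fret 3 + 10 = 13.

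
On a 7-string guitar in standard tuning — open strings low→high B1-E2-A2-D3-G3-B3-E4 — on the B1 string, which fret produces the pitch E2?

5

E2 is 5 semitones above the open B1 (B–C–C#–D–D#–E), so it sits at fret 5.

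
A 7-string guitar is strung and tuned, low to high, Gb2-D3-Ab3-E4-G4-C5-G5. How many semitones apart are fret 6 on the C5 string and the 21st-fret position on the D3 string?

7 semitones

C5 at fret 6 → Gb5 (MIDI 78); D3 at fret 21 → B4 (MIDI 71).
78 − 71 = 7, so the two pitches are 7 semitones apart, with Gb5 the higher.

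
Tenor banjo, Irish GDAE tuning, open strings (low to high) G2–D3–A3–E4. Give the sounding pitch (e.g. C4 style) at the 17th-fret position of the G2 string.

C4

G2 is MIDI 43. Adding 17 gives 60, which is C4.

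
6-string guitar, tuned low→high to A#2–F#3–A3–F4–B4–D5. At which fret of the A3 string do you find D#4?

D#4 is 6 semitones above the open A3 (A–A#–B–C–C#–D–D#), so it sits at fret 6.

6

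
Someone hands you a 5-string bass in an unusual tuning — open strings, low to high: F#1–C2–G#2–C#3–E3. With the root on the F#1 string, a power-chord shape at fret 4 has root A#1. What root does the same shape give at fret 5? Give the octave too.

Moving from fret 4 to fret 5 shifts the root by 1 semitone.
A#1 up 1 semitone is B1.

B1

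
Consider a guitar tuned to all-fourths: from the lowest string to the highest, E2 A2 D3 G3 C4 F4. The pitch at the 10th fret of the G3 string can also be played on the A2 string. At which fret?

G3 at fret 10 is G3 + 10 semitones = F4.
The open A2 string is 10 semitones below the open G3, so the same pitch on the A2 string lies at fret 10 + 10 = 20.

20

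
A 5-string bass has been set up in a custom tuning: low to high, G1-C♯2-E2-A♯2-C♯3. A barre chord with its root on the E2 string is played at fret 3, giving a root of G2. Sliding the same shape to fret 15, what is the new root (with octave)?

G3

Moving from fret 3 to fret 15 shifts the root by 12 semitones.
G2 up 12 semitones is G3.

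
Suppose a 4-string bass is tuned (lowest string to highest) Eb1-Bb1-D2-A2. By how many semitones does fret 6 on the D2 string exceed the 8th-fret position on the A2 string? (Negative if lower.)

-9 semitones

D2 at fret 6 → Ab2 (MIDI 44); A2 at fret 8 → F3 (MIDI 53).
44 − 53 = -9, so the two pitches are 9 semitones apart.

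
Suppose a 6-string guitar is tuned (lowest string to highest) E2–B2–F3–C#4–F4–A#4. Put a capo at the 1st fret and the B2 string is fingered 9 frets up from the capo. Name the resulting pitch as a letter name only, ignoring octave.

The capo raises the open B2 by 1 semitone to C3; fretting 9 more gives B2 + 1 + 9 = B2 + 10 semitones, landing on A.

A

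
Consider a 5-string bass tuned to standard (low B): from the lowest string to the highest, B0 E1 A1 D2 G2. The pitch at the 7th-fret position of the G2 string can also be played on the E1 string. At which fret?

Fret 7 on G2 is MIDI 43 + 7 = 50 (D3). On the E1 string (open MIDI 28), that pitch is 50 − 28 = fret 22.

22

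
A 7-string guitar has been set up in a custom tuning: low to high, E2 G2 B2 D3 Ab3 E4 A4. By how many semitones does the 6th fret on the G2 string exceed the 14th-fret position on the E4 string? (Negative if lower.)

-29 semitones

G2 at fret 6 → Db3 (MIDI 49); E4 at fret 14 → Gb5 (MIDI 78).
49 − 78 = -29, so the two pitches are 29 semitones apart.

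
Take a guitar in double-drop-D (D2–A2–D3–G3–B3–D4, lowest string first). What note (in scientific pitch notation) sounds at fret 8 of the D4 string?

A#4

D4 is MIDI 62. Adding 8 gives 70, which is A#4.
(Equivalently spelled Bb4.)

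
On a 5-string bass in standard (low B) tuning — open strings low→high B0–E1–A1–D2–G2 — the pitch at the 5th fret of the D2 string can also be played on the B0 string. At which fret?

D2 at fret 5 is D2 + 5 semitones = G2.
The open B0 string is 15 semitones below the open D2, so the same pitch on the B0 string lies at fret 5 + 15 = 20.

20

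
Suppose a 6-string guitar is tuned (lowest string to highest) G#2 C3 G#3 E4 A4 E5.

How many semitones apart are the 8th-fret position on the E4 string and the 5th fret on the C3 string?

E4 at fret 8 → C5 (MIDI 72); C3 at fret 5 → F3 (MIDI 53).
72 − 53 = 19, so the two pitches are 19 semitones apart, with C5 the higher.

19 semitones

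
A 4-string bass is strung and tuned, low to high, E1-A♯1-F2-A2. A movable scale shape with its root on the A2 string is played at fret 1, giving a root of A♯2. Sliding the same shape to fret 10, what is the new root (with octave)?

Moving from fret 1 to fret 10 shifts the root by 9 semitones.
A♯2 up 9 semitones is G3.

G3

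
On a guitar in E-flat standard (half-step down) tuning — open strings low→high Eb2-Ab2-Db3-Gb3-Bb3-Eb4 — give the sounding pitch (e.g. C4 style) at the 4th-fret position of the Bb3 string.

The open Bb3 string plus 4 semitones: Bb–B–C–Db–D.
The walk passes from B into C once, so the octave number goes from 3 to 4.

D4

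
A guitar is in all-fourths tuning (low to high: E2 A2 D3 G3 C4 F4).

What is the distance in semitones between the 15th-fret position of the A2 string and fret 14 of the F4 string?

19 semitones

A2 at fret 15 → C4 (MIDI 60); F4 at fret 14 → G5 (MIDI 79).
60 − 79 = -19, so the two pitches are 19 semitones apart, with G5 the higher.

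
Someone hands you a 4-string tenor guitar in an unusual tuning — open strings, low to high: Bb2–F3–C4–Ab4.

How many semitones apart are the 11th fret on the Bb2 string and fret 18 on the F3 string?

Bb2 at fret 11 → A3 (MIDI 57); F3 at fret 18 → B4 (MIDI 71).
57 − 71 = -14, so the two pitches are 14 semitones apart, with B4 the higher.

14 semitones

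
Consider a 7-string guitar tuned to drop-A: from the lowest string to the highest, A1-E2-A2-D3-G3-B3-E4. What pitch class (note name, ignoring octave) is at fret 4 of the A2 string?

C♯

Each fret is one semitone, so A2 + 4 = C♯.
(Equivalently spelled D♭.)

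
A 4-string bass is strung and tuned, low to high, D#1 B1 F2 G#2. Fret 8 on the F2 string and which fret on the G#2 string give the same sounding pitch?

Fret 8 on F2 is MIDI 41 + 8 = 49 (C#3). On the G#2 string (open MIDI 44), that pitch is 49 − 44 = fret 5.

5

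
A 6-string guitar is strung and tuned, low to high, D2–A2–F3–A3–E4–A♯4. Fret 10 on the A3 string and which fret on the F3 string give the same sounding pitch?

A3 at fret 10 is A3 + 10 semitones = G4.
The open F3 string is 4 semitones below the open A3, so the same pitch on the F3 string lies at fret 10 + 4 = 14.

14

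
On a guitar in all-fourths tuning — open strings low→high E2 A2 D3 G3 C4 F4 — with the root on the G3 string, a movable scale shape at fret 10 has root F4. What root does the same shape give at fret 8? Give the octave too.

Moving from fret 10 to fret 8 shifts the root by -2 semitones.
F4 down 2 semitones is D#4.

D#4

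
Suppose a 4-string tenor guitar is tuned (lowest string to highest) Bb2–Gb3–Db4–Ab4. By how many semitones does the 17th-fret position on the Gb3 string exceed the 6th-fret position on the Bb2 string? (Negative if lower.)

19 semitones

Gb3 at fret 17 → B4 (MIDI 71); Bb2 at fret 6 → E3 (MIDI 52).
71 − 52 = 19, so the two pitches are 19 semitones apart.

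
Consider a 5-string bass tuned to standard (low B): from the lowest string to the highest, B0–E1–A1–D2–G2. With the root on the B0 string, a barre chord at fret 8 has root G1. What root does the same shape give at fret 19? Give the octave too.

Moving from fret 8 to fret 19 shifts the root by 11 semitones.
G1 up 11 semitones is F#2.

F#2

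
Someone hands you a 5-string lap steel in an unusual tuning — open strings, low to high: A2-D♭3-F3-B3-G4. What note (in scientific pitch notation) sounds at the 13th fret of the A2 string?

Each fret is one semitone, so A2 + 13 = B♭3.

B♭3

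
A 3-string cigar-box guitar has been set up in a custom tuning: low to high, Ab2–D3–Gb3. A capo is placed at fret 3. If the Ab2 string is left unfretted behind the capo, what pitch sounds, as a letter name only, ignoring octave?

The capo raises the open Ab2 by 3 semitones to B2; fretting 0 more gives Ab2 + 3 + 0 = Ab2 + 3 semitones, landing on B.

B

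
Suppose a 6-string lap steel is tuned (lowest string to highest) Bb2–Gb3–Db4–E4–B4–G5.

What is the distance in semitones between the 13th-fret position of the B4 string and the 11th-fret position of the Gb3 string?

19 semitones

B4 at fret 13 → C6 (MIDI 84); Gb3 at fret 11 → F4 (MIDI 65).
84 − 65 = 19, so the two pitches are 19 semitones apart, with C6 the higher.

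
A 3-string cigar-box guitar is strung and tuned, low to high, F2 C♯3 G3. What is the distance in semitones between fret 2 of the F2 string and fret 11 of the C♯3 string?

17 semitones

F2 at fret 2 → G2 (MIDI 43); C♯3 at fret 11 → C4 (MIDI 60).
43 − 60 = -17, so the two pitches are 17 semitones apart, with C4 the higher.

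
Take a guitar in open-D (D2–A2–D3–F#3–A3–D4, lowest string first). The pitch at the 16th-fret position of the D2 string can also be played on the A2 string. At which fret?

Fret 16 on D2 is MIDI 38 + 16 = 54 (F#3). On the A2 string (open MIDI 45), that pitch is 54 − 45 = fret 9.

9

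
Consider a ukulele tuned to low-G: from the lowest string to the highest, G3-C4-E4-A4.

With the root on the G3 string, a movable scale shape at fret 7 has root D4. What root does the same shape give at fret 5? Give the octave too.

C4

Moving from fret 7 to fret 5 shifts the root by -2 semitones.
D4 down 2 semitones is C4.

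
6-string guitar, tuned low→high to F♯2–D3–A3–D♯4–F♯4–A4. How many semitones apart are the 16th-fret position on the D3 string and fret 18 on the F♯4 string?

D3 at fret 16 → F♯4 (MIDI 66); F♯4 at fret 18 → C6 (MIDI 84).
66 − 84 = -18, so the two pitches are 18 semitones apart, with C6 the higher.

18 semitones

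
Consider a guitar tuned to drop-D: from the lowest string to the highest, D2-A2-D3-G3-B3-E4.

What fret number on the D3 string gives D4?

D4 is 12 semitones above the open D3 (D–D#–E–F–…–C–C#–D), so it sits at fret 12.

12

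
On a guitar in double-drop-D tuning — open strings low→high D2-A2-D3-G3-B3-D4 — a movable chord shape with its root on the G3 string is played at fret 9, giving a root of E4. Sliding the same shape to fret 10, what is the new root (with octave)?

Moving from fret 9 to fret 10 shifts the root by 1 semitone.
E4 up 1 semitone is F4.

F4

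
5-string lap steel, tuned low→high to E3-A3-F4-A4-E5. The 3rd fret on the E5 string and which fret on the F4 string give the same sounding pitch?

Fret 3 on E5 is MIDI 76 + 3 = 79 (G5). On the F4 string (open MIDI 65), that pitch is 79 − 65 = fret 14.

14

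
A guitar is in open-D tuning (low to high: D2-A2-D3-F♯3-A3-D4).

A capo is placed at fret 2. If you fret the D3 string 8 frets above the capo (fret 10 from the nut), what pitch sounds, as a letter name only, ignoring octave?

C

The capo raises the open D3 by 2 semitones to E3; fretting 8 more gives D3 + 2 + 8 = D3 + 10 semitones, landing on C.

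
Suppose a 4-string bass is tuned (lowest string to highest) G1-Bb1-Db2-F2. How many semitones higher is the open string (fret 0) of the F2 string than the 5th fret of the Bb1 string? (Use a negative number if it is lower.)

2 semitones

F2 at fret 0 → F2 (MIDI 41); Bb1 at fret 5 → Eb2 (MIDI 39).
41 − 39 = 2, so the two pitches are 2 semitones apart.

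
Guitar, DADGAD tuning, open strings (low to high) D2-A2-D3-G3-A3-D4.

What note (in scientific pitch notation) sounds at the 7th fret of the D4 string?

The open D4 string plus 7 semitones: D–D#–E–F–F#–G–G#–A.
No B→C boundary is crossed, so the octave stays at 4.

A4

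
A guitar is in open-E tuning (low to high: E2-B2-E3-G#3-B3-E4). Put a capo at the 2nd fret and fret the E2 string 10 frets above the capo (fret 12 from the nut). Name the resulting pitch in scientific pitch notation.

The capo raises the open E2 by 2 semitones to F#2; fretting 10 more gives E2 + 2 + 10 = E2 + 12 semitones = E3.

E3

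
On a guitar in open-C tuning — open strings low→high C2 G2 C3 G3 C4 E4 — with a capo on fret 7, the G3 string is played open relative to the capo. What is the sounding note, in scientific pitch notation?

The capo raises the open G3 by 7 semitones to D4; fretting 0 more gives G3 + 7 + 0 = G3 + 7 semitones = D4.

D4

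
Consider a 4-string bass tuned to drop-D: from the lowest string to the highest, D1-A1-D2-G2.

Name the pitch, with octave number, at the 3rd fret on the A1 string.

A1 is MIDI 33. Adding 3 gives 36, which is C2.

C2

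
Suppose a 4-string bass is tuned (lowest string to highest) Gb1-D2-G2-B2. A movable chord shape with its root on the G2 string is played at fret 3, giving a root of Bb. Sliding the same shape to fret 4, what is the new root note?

B

Moving from fret 3 to fret 4 shifts the root by 1 semitone.
Bb up 1 semitone is B.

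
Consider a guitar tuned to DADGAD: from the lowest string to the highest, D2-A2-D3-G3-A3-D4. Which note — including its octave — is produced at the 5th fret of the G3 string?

C4

The open G3 string plus 5 semitones: G–G#–A–A#–B–C.
The walk passes from B into C once, so the octave number goes from 3 to 4.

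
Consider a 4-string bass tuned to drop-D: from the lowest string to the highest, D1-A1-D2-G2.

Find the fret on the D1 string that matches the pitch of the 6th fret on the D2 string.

18

D2 at fret 6 is D2 + 6 semitones = G#2.
The open D1 string is 12 semitones below the open D2, so the same pitch on the D1 string lies at fret 6 + 12 = 18.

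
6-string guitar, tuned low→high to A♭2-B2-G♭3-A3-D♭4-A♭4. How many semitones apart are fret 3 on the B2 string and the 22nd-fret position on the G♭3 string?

B2 at fret 3 → D3 (MIDI 50); G♭3 at fret 22 → E5 (MIDI 76).
50 − 76 = -26, so the two pitches are 26 semitones apart, with E5 the higher.

26 semitones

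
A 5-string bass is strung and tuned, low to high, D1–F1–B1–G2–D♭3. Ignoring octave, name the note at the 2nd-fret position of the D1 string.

E

The open D1 string plus 2 semitones: D–Eb–E.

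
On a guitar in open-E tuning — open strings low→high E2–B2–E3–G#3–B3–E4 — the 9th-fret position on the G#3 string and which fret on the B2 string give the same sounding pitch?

18

G#3 at fret 9 is G#3 + 9 semitones = F4.
The open B2 string is 9 semitones below the open G#3, so the same pitch on the B2 string lies at fret 9 + 9 = 18.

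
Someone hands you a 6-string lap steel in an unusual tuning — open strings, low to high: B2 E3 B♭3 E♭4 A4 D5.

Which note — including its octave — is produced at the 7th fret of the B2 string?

G♭3

B2 is MIDI 47. Adding 7 gives 54, which is G♭3.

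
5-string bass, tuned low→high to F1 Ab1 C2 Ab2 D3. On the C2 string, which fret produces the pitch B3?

23

B3 is 23 semitones above the open C2 (C–Db–D–Eb–…–A–Bb–B), so it sits at fret 23.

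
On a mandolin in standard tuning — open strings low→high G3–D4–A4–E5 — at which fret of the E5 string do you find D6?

D6 is 10 semitones above the open E5 (E–F–F#–G–…–C–C#–D), so it sits at fret 10.

10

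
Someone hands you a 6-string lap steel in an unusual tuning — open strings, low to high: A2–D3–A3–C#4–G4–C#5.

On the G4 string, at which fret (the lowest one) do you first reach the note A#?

3

From G4, count semitones up the chromatic scale until reaching A#: G–G#–A–A# — 3 steps.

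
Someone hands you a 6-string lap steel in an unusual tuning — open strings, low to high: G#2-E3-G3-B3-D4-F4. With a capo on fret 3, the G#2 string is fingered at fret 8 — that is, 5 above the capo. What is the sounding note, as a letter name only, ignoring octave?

E

The capo raises the open G#2 by 3 semitones to B2; fretting 5 more gives G#2 + 3 + 5 = G#2 + 8 semitones, landing on E.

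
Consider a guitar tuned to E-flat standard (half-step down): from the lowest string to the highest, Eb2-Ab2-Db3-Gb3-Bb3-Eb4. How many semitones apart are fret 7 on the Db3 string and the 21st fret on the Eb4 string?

28 semitones

Db3 at fret 7 → Ab3 (MIDI 56); Eb4 at fret 21 → C6 (MIDI 84).
56 − 84 = -28, so the two pitches are 28 semitones apart, with C6 the higher.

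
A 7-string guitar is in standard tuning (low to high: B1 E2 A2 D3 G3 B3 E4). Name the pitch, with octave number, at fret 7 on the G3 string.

D4

Each fret is one semitone, so G3 + 7 = D4.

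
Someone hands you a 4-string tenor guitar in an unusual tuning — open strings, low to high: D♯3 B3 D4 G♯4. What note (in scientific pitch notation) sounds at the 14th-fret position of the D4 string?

E5

D4 is MIDI 62. Adding 14 gives 76, which is E5.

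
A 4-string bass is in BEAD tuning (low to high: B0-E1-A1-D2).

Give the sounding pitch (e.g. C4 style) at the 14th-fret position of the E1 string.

E1 is MIDI 28. Adding 14 gives 42, which is F#2.
(Equivalently spelled Gb2.)

F#2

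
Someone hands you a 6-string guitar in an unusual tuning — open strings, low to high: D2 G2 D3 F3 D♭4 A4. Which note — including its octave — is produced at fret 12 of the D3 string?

D4

D3 is MIDI 50. Adding 12 gives 62, which is D4.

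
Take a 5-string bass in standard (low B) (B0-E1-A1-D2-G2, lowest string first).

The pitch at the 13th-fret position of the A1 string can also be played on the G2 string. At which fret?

A1 at fret 13 is A1 + 13 semitones = A#2.
The open G2 string is 10 semitones above the open A1, so the same pitch on the G2 string lies at fret 13 − 10 = 3.

3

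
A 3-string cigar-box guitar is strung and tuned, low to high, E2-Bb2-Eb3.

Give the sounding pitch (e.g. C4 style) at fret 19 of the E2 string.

E2 is MIDI 40. Adding 19 gives 59, which is B3.

B3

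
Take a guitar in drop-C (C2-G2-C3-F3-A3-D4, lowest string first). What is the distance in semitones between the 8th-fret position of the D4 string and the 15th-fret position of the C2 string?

19 semitones

D4 at fret 8 → A#4 (MIDI 70); C2 at fret 15 → D#3 (MIDI 51).
70 − 51 = 19, so the two pitches are 19 semitones apart, with A#4 the higher.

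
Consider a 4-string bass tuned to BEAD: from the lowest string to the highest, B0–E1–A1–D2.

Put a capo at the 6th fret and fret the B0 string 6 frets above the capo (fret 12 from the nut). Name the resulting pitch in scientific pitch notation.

B1

The capo raises the open B0 by 6 semitones to F1; fretting 6 more gives B0 + 6 + 6 = B0 + 12 semitones = B1.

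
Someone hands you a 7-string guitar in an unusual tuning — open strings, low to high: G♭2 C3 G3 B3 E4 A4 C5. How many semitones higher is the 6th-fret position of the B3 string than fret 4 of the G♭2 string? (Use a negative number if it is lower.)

19 semitones

B3 at fret 6 → F4 (MIDI 65); G♭2 at fret 4 → B♭2 (MIDI 46).
65 − 46 = 19, so the two pitches are 19 semitones apart.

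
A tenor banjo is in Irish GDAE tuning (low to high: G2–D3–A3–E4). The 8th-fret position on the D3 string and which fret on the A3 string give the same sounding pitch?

Fret 8 on D3 is MIDI 50 + 8 = 58 (A#3). On the A3 string (open MIDI 57), that pitch is 58 − 57 = fret 1.

1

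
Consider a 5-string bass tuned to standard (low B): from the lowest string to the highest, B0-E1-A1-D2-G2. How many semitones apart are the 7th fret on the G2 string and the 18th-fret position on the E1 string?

G2 at fret 7 → D3 (MIDI 50); E1 at fret 18 → A♯2 (MIDI 46).
50 − 46 = 4, so the two pitches are 4 semitones apart, with D3 the higher.

4 semitones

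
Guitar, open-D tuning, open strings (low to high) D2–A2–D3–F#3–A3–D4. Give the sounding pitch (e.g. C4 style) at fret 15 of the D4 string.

F5

D4 is MIDI 62. Adding 15 gives 77, which is F5.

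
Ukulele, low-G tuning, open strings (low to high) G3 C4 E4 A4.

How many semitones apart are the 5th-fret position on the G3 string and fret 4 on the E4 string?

G3 at fret 5 → C4 (MIDI 60); E4 at fret 4 → G#4 (MIDI 68).
60 − 68 = -8, so the two pitches are 8 semitones apart, with G#4 the higher.

8 semitones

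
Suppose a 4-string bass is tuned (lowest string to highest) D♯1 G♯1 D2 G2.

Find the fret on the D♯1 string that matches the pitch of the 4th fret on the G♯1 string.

9

G♯1 at fret 4 is G♯1 + 4 semitones = C2.
The open D♯1 string is 5 semitones below the open G♯1, so the same pitch on the D♯1 string lies at fret 4 + 5 = 9.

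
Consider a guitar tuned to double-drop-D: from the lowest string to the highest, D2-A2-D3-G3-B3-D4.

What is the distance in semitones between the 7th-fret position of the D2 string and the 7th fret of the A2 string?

D2 at fret 7 → A2 (MIDI 45); A2 at fret 7 → E3 (MIDI 52).
45 − 52 = -7, so the two pitches are 7 semitones apart, with E3 the higher.

7 semitones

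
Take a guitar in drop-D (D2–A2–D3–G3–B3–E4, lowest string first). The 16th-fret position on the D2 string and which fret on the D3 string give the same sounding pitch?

Fret 16 on D2 is MIDI 38 + 16 = 54 (F#3). On the D3 string (open MIDI 50), that pitch is 54 − 50 = fret 4.

4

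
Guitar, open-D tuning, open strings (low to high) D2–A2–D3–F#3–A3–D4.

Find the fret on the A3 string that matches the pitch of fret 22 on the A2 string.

10

A2 at fret 22 is A2 + 22 semitones = G4.
The open A3 string is 12 semitones above the open A2, so the same pitch on the A3 string lies at fret 22 − 12 = 10.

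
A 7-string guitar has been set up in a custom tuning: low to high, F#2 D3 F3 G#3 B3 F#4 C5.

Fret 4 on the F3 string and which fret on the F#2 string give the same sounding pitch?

15

Fret 4 on F3 is MIDI 53 + 4 = 57 (A3). On the F#2 string (open MIDI 42), that pitch is 57 − 42 = fret 15.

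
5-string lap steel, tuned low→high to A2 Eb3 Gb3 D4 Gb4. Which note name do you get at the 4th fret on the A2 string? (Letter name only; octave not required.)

A2 is MIDI 45. Adding 4 gives 49; 49 mod 12 = 1, i.e. Db.
(Equivalently spelled C#.)

Db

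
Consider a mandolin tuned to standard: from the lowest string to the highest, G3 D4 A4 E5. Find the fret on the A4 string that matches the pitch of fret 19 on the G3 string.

G3 at fret 19 is G3 + 19 semitones = D5.
The open A4 string is 14 semitones above the open G3, so the same pitch on the A4 string lies at fret 19 − 14 = 5.

5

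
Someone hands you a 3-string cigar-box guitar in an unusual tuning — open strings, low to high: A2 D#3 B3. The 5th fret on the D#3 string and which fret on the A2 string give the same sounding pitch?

11

Fret 5 on D#3 is MIDI 51 + 5 = 56 (G#3). On the A2 string (open MIDI 45), that pitch is 56 − 45 = fret 11.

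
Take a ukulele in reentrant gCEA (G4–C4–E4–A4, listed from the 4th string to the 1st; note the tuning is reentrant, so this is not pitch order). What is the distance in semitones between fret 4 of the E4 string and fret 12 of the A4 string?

13 semitones

E4 at fret 4 → G#4 (MIDI 68); A4 at fret 12 → A5 (MIDI 81).
68 − 81 = -13, so the two pitches are 13 semitones apart, with A5 the higher.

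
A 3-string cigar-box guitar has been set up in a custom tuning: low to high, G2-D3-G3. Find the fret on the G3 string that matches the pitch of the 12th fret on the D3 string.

Fret 12 on D3 is MIDI 50 + 12 = 62 (D4). On the G3 string (open MIDI 55), that pitch is 62 − 55 = fret 7.

7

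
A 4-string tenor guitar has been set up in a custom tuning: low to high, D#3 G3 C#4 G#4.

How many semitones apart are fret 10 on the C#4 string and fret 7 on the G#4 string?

4 semitones

C#4 at fret 10 → B4 (MIDI 71); G#4 at fret 7 → D#5 (MIDI 75).
71 − 75 = -4, so the two pitches are 4 semitones apart, with D#5 the higher.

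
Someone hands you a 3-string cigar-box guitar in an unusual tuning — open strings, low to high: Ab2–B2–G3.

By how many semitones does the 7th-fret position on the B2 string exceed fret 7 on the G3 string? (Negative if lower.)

-8 semitones

B2 at fret 7 → Gb3 (MIDI 54); G3 at fret 7 → D4 (MIDI 62).
54 − 62 = -8, so the two pitches are 8 semitones apart.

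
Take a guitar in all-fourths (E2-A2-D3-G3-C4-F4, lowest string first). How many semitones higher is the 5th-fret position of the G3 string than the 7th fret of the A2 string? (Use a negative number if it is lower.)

G3 at fret 5 → C4 (MIDI 60); A2 at fret 7 → E3 (MIDI 52).
60 − 52 = 8, so the two pitches are 8 semitones apart.

8 semitones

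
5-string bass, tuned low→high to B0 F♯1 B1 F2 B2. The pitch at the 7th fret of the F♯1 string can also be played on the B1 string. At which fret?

F♯1 at fret 7 is F♯1 + 7 semitones = C♯2.
The open B1 string is 5 semitones above the open F♯1, so the same pitch on the B1 string lies at fret 7 − 5 = 2.

2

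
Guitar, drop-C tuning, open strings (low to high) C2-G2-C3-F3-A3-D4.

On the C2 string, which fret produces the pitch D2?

D2 is 2 semitones above the open C2 (C–C#–D), so it sits at fret 2.

2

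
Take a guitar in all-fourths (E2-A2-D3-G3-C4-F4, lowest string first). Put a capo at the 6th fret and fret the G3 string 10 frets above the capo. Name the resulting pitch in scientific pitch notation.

The capo raises the open G3 by 6 semitones to C♯4; fretting 10 more gives G3 + 6 + 10 = G3 + 16 semitones = B4.

B4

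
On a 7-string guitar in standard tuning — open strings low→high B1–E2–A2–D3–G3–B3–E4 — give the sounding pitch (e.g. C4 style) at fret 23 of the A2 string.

The open A2 string plus 23 semitones: A–A#–B–C–…–F#–G–G#.
The walk passes from B into C 2 times, so the octave number goes from 2 to 4.
(Equivalently spelled A♭4.)

G♯4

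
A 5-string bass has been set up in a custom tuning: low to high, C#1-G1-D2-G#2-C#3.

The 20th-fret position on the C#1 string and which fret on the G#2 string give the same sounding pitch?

1

Fret 20 on C#1 is MIDI 25 + 20 = 45 (A2). On the G#2 string (open MIDI 44), that pitch is 45 − 44 = fret 1.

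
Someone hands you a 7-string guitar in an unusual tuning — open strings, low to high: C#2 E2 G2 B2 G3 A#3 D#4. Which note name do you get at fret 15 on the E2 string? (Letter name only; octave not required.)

Each fret is one semitone, so E2 + 15 = G.

G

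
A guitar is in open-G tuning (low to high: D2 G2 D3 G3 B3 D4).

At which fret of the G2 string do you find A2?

A2 is 2 semitones above the open G2 (G–G#–A), so it sits at fret 2.

2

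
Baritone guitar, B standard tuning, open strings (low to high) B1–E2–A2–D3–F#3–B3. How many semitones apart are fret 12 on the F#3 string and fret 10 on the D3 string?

F#3 at fret 12 → F#4 (MIDI 66); D3 at fret 10 → C4 (MIDI 60).
66 − 60 = 6, so the two pitches are 6 semitones apart, with F#4 the higher.

6 semitones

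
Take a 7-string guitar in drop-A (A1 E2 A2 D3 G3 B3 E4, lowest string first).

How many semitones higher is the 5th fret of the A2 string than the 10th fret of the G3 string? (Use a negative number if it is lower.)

-15 semitones

A2 at fret 5 → D3 (MIDI 50); G3 at fret 10 → F4 (MIDI 65).
50 − 65 = -15, so the two pitches are 15 semitones apart.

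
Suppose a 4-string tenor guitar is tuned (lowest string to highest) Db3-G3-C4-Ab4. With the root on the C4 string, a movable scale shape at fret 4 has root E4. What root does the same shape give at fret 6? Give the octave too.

Gb4

Moving from fret 4 to fret 6 shifts the root by 2 semitones.
E4 up 2 semitones is Gb4.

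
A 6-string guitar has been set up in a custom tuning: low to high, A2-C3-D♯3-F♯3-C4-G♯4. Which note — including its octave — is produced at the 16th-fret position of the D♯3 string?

D♯3 is MIDI 51. Adding 16 gives 67, which is G4.

G4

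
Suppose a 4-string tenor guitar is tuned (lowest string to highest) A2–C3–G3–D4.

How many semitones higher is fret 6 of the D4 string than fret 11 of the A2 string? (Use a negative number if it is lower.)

12 semitones

D4 at fret 6 → G#4 (MIDI 68); A2 at fret 11 → G#3 (MIDI 56).
68 − 56 = 12, so the two pitches are 12 semitones apart.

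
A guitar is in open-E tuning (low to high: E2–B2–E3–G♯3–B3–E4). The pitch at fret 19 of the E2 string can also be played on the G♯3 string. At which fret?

3

Fret 19 on E2 is MIDI 40 + 19 = 59 (B3). On the G♯3 string (open MIDI 56), that pitch is 59 − 56 = fret 3.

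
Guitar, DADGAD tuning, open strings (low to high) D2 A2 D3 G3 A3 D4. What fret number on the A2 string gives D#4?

18

D#4 is 18 semitones above the open A2 (A–A#–B–C–…–C#–D–D#), so it sits at fret 18.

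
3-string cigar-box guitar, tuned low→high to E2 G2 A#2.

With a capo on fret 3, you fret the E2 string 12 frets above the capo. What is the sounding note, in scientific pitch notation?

G3

The capo raises the open E2 by 3 semitones to G2; fretting 12 more gives E2 + 3 + 12 = E2 + 15 semitones = G3.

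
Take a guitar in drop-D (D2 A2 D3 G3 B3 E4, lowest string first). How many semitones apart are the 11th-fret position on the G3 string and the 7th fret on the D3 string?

9 semitones

G3 at fret 11 → F#4 (MIDI 66); D3 at fret 7 → A3 (MIDI 57).
66 − 57 = 9, so the two pitches are 9 semitones apart, with F#4 the higher.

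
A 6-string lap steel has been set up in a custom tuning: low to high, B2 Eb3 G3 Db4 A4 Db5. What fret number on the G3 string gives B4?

16

B4 is 16 semitones above the open G3 (G–Ab–A–Bb–…–A–Bb–B), so it sits at fret 16.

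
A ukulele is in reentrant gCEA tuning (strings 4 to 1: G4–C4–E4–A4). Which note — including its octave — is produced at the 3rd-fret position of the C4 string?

D♯4

C4 is MIDI 60. Adding 3 gives 63, which is D♯4.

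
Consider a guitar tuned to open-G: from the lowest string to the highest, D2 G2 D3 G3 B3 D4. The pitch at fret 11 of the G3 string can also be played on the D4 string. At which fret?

Fret 11 on G3 is MIDI 55 + 11 = 66 (F#4). On the D4 string (open MIDI 62), that pitch is 66 − 62 = fret 4.

4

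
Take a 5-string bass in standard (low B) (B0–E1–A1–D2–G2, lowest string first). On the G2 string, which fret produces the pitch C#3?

6

C#3 is 6 semitones above the open G2 (G–G#–A–A#–B–C–C#), so it sits at fret 6.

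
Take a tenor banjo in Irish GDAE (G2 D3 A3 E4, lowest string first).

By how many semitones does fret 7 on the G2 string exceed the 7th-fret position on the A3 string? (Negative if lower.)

G2 at fret 7 → D3 (MIDI 50); A3 at fret 7 → E4 (MIDI 64).
50 − 64 = -14, so the two pitches are 14 semitones apart.

-14 semitones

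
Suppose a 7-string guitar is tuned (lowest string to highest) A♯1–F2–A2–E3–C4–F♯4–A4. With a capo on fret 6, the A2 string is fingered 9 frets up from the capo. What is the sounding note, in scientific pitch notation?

C4

The capo raises the open A2 by 6 semitones to D♯3; fretting 9 more gives A2 + 6 + 9 = A2 + 15 semitones = C4.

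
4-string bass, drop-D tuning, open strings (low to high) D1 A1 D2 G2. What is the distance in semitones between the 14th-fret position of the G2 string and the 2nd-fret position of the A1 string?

22 semitones

G2 at fret 14 → A3 (MIDI 57); A1 at fret 2 → B1 (MIDI 35).
57 − 35 = 22, so the two pitches are 22 semitones apart, with A3 the higher.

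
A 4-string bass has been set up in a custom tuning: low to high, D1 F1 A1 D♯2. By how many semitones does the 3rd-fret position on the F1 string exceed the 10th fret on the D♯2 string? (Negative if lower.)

F1 at fret 3 → G♯1 (MIDI 32); D♯2 at fret 10 → C♯3 (MIDI 49).
32 − 49 = -17, so the two pitches are 17 semitones apart.

-17 semitones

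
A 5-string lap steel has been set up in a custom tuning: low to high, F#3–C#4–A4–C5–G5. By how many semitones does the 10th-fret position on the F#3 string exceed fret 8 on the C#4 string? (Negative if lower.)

F#3 at fret 10 → E4 (MIDI 64); C#4 at fret 8 → A4 (MIDI 69).
64 − 69 = -5, so the two pitches are 5 semitones apart.

-5 semitones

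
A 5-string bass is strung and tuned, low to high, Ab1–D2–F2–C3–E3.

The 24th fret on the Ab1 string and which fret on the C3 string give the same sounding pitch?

Fret 24 on Ab1 is MIDI 32 + 24 = 56 (Ab3). On the C3 string (open MIDI 48), that pitch is 56 − 48 = fret 8.

8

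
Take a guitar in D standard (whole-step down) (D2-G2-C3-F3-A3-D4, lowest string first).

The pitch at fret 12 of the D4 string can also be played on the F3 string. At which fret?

21

Fret 12 on D4 is MIDI 62 + 12 = 74 (D5). On the F3 string (open MIDI 53), that pitch is 74 − 53 = fret 21.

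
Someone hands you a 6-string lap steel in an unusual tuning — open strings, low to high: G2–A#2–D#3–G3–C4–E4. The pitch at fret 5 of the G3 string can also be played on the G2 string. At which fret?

17

Fret 5 on G3 is MIDI 55 + 5 = 60 (C4). On the G2 string (open MIDI 43), that pitch is 60 − 43 = fret 17.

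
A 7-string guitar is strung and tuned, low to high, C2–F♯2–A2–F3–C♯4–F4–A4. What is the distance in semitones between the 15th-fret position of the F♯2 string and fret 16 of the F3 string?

12 semitones

F♯2 at fret 15 → A3 (MIDI 57); F3 at fret 16 → A4 (MIDI 69).
57 − 69 = -12, so the two pitches are 12 semitones apart, with A4 the higher.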